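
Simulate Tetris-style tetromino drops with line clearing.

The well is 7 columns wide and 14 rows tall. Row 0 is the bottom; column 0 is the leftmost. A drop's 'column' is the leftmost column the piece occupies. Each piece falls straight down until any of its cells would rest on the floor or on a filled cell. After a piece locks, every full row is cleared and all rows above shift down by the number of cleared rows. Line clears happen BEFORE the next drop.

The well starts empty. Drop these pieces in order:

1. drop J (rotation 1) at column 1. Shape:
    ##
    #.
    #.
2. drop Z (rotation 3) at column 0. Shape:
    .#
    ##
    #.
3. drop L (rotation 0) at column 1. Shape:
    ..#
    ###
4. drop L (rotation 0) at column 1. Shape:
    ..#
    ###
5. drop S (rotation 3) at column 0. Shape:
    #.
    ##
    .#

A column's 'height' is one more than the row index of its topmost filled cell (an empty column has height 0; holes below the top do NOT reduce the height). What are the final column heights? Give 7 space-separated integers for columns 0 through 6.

Answer: 11 10 8 9 0 0 0

Derivation:
Drop 1: J rot1 at col 1 lands with bottom-row=0; cleared 0 line(s) (total 0); column heights now [0 3 3 0 0 0 0], max=3
Drop 2: Z rot3 at col 0 lands with bottom-row=2; cleared 0 line(s) (total 0); column heights now [4 5 3 0 0 0 0], max=5
Drop 3: L rot0 at col 1 lands with bottom-row=5; cleared 0 line(s) (total 0); column heights now [4 6 6 7 0 0 0], max=7
Drop 4: L rot0 at col 1 lands with bottom-row=7; cleared 0 line(s) (total 0); column heights now [4 8 8 9 0 0 0], max=9
Drop 5: S rot3 at col 0 lands with bottom-row=8; cleared 0 line(s) (total 0); column heights now [11 10 8 9 0 0 0], max=11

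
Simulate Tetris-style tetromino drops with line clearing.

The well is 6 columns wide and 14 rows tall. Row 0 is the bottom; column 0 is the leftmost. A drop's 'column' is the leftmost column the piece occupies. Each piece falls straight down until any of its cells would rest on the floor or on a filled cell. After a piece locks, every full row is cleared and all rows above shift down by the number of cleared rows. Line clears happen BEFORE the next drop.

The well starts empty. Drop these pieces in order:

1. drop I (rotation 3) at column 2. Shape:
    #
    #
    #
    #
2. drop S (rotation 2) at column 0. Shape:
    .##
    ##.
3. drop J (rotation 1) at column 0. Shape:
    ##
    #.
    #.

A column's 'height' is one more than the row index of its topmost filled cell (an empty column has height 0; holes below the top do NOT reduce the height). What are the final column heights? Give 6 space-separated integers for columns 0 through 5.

Drop 1: I rot3 at col 2 lands with bottom-row=0; cleared 0 line(s) (total 0); column heights now [0 0 4 0 0 0], max=4
Drop 2: S rot2 at col 0 lands with bottom-row=3; cleared 0 line(s) (total 0); column heights now [4 5 5 0 0 0], max=5
Drop 3: J rot1 at col 0 lands with bottom-row=4; cleared 0 line(s) (total 0); column heights now [7 7 5 0 0 0], max=7

Answer: 7 7 5 0 0 0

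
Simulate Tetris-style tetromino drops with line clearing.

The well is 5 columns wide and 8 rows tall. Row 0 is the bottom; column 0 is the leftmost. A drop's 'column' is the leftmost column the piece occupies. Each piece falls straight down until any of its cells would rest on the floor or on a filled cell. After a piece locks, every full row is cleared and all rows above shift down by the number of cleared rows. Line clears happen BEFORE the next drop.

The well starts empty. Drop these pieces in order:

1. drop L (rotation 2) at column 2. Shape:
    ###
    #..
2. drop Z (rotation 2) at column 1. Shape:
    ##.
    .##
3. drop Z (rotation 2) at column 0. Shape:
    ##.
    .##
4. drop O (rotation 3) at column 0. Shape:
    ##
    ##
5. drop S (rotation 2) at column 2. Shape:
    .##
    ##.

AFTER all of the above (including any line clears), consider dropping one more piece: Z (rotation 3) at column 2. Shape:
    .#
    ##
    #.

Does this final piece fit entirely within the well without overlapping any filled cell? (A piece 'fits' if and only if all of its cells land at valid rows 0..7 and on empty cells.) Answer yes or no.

Drop 1: L rot2 at col 2 lands with bottom-row=0; cleared 0 line(s) (total 0); column heights now [0 0 2 2 2], max=2
Drop 2: Z rot2 at col 1 lands with bottom-row=2; cleared 0 line(s) (total 0); column heights now [0 4 4 3 2], max=4
Drop 3: Z rot2 at col 0 lands with bottom-row=4; cleared 0 line(s) (total 0); column heights now [6 6 5 3 2], max=6
Drop 4: O rot3 at col 0 lands with bottom-row=6; cleared 0 line(s) (total 0); column heights now [8 8 5 3 2], max=8
Drop 5: S rot2 at col 2 lands with bottom-row=5; cleared 0 line(s) (total 0); column heights now [8 8 6 7 7], max=8
Test piece Z rot3 at col 2 (width 2): heights before test = [8 8 6 7 7]; fits = False

Answer: no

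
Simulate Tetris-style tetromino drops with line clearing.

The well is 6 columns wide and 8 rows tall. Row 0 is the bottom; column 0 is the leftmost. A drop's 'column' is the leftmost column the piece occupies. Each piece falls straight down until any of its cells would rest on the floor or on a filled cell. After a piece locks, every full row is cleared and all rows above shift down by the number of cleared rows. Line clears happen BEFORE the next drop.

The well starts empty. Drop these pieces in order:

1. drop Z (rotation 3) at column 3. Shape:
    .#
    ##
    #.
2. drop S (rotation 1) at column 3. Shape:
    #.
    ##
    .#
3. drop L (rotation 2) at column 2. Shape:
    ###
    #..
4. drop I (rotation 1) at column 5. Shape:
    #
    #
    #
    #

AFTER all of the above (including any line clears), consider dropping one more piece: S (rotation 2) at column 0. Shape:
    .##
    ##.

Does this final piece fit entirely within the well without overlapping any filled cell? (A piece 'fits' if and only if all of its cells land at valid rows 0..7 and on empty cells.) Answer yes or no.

Drop 1: Z rot3 at col 3 lands with bottom-row=0; cleared 0 line(s) (total 0); column heights now [0 0 0 2 3 0], max=3
Drop 2: S rot1 at col 3 lands with bottom-row=3; cleared 0 line(s) (total 0); column heights now [0 0 0 6 5 0], max=6
Drop 3: L rot2 at col 2 lands with bottom-row=5; cleared 0 line(s) (total 0); column heights now [0 0 7 7 7 0], max=7
Drop 4: I rot1 at col 5 lands with bottom-row=0; cleared 0 line(s) (total 0); column heights now [0 0 7 7 7 4], max=7
Test piece S rot2 at col 0 (width 3): heights before test = [0 0 7 7 7 4]; fits = True

Answer: yes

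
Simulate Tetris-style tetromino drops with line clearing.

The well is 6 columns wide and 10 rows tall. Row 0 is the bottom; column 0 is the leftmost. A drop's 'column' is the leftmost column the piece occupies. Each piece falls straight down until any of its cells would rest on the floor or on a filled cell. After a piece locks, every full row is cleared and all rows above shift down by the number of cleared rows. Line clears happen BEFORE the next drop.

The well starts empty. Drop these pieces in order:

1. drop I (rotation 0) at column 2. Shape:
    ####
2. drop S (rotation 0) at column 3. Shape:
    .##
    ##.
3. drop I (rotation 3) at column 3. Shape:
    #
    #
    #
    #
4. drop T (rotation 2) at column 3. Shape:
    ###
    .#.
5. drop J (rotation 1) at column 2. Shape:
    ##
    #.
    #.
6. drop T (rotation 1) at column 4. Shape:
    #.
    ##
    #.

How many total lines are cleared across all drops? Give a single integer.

Drop 1: I rot0 at col 2 lands with bottom-row=0; cleared 0 line(s) (total 0); column heights now [0 0 1 1 1 1], max=1
Drop 2: S rot0 at col 3 lands with bottom-row=1; cleared 0 line(s) (total 0); column heights now [0 0 1 2 3 3], max=3
Drop 3: I rot3 at col 3 lands with bottom-row=2; cleared 0 line(s) (total 0); column heights now [0 0 1 6 3 3], max=6
Drop 4: T rot2 at col 3 lands with bottom-row=5; cleared 0 line(s) (total 0); column heights now [0 0 1 7 7 7], max=7
Drop 5: J rot1 at col 2 lands with bottom-row=5; cleared 0 line(s) (total 0); column heights now [0 0 8 8 7 7], max=8
Drop 6: T rot1 at col 4 lands with bottom-row=7; cleared 0 line(s) (total 0); column heights now [0 0 8 8 10 9], max=10

Answer: 0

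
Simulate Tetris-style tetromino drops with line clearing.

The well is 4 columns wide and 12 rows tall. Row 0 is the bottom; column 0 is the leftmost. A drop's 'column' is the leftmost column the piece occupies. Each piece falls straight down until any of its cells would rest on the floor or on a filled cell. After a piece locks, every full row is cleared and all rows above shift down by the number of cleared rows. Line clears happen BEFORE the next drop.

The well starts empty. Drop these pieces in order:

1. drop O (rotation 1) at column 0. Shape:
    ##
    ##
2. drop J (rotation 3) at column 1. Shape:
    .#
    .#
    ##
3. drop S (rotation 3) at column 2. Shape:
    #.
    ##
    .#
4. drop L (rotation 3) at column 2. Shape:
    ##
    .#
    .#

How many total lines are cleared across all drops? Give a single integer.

Answer: 0

Derivation:
Drop 1: O rot1 at col 0 lands with bottom-row=0; cleared 0 line(s) (total 0); column heights now [2 2 0 0], max=2
Drop 2: J rot3 at col 1 lands with bottom-row=2; cleared 0 line(s) (total 0); column heights now [2 3 5 0], max=5
Drop 3: S rot3 at col 2 lands with bottom-row=4; cleared 0 line(s) (total 0); column heights now [2 3 7 6], max=7
Drop 4: L rot3 at col 2 lands with bottom-row=6; cleared 0 line(s) (total 0); column heights now [2 3 9 9], max=9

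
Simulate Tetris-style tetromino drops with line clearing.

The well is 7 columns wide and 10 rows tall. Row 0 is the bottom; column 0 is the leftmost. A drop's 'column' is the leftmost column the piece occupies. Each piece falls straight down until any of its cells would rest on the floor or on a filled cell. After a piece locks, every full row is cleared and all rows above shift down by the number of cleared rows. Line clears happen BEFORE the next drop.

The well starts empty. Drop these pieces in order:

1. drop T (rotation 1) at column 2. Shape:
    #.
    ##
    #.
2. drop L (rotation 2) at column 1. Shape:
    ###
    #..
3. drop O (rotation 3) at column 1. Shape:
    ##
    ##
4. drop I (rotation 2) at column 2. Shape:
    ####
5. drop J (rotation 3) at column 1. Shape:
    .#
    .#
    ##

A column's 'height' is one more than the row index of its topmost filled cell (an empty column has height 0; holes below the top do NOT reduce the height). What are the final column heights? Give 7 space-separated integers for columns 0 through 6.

Drop 1: T rot1 at col 2 lands with bottom-row=0; cleared 0 line(s) (total 0); column heights now [0 0 3 2 0 0 0], max=3
Drop 2: L rot2 at col 1 lands with bottom-row=2; cleared 0 line(s) (total 0); column heights now [0 4 4 4 0 0 0], max=4
Drop 3: O rot3 at col 1 lands with bottom-row=4; cleared 0 line(s) (total 0); column heights now [0 6 6 4 0 0 0], max=6
Drop 4: I rot2 at col 2 lands with bottom-row=6; cleared 0 line(s) (total 0); column heights now [0 6 7 7 7 7 0], max=7
Drop 5: J rot3 at col 1 lands with bottom-row=7; cleared 0 line(s) (total 0); column heights now [0 8 10 7 7 7 0], max=10

Answer: 0 8 10 7 7 7 0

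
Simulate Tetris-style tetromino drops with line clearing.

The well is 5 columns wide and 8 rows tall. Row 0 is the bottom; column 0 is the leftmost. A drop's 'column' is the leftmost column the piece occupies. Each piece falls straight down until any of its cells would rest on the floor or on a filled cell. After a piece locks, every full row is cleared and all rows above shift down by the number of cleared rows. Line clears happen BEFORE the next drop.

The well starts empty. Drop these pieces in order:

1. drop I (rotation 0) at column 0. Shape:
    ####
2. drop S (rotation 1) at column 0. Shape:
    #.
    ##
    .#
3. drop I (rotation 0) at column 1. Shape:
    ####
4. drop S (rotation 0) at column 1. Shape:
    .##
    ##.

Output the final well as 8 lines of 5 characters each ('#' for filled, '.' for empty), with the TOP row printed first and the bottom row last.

Drop 1: I rot0 at col 0 lands with bottom-row=0; cleared 0 line(s) (total 0); column heights now [1 1 1 1 0], max=1
Drop 2: S rot1 at col 0 lands with bottom-row=1; cleared 0 line(s) (total 0); column heights now [4 3 1 1 0], max=4
Drop 3: I rot0 at col 1 lands with bottom-row=3; cleared 1 line(s) (total 1); column heights now [3 3 1 1 0], max=3
Drop 4: S rot0 at col 1 lands with bottom-row=3; cleared 0 line(s) (total 1); column heights now [3 4 5 5 0], max=5

Answer: .....
.....
.....
..##.
.##..
##...
.#...
####.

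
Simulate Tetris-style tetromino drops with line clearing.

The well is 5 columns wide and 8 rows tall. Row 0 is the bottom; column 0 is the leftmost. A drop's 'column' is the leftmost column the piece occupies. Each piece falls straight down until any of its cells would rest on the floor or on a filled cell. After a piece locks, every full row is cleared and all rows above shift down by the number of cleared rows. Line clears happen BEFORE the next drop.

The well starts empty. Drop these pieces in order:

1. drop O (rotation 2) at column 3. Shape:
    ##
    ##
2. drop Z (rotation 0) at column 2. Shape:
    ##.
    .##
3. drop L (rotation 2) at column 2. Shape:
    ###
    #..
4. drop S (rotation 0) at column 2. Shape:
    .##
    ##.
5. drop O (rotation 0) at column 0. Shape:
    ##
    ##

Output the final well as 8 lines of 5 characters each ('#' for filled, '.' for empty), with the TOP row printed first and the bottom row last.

Drop 1: O rot2 at col 3 lands with bottom-row=0; cleared 0 line(s) (total 0); column heights now [0 0 0 2 2], max=2
Drop 2: Z rot0 at col 2 lands with bottom-row=2; cleared 0 line(s) (total 0); column heights now [0 0 4 4 3], max=4
Drop 3: L rot2 at col 2 lands with bottom-row=4; cleared 0 line(s) (total 0); column heights now [0 0 6 6 6], max=6
Drop 4: S rot0 at col 2 lands with bottom-row=6; cleared 0 line(s) (total 0); column heights now [0 0 7 8 8], max=8
Drop 5: O rot0 at col 0 lands with bottom-row=0; cleared 0 line(s) (total 0); column heights now [2 2 7 8 8], max=8

Answer: ...##
..##.
..###
..#..
..##.
...##
##.##
##.##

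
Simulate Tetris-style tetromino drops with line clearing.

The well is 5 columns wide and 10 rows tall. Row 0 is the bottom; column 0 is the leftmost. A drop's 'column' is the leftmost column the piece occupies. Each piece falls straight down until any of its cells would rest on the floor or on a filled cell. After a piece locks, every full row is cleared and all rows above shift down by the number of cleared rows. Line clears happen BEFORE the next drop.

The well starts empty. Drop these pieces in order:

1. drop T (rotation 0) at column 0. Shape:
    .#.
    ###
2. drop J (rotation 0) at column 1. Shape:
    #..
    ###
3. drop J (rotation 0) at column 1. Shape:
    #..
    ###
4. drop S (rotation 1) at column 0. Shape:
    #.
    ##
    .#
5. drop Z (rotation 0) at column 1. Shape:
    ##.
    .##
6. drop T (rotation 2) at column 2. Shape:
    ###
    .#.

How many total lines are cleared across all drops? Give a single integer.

Answer: 0

Derivation:
Drop 1: T rot0 at col 0 lands with bottom-row=0; cleared 0 line(s) (total 0); column heights now [1 2 1 0 0], max=2
Drop 2: J rot0 at col 1 lands with bottom-row=2; cleared 0 line(s) (total 0); column heights now [1 4 3 3 0], max=4
Drop 3: J rot0 at col 1 lands with bottom-row=4; cleared 0 line(s) (total 0); column heights now [1 6 5 5 0], max=6
Drop 4: S rot1 at col 0 lands with bottom-row=6; cleared 0 line(s) (total 0); column heights now [9 8 5 5 0], max=9
Drop 5: Z rot0 at col 1 lands with bottom-row=7; cleared 0 line(s) (total 0); column heights now [9 9 9 8 0], max=9
Drop 6: T rot2 at col 2 lands with bottom-row=8; cleared 0 line(s) (total 0); column heights now [9 9 10 10 10], max=10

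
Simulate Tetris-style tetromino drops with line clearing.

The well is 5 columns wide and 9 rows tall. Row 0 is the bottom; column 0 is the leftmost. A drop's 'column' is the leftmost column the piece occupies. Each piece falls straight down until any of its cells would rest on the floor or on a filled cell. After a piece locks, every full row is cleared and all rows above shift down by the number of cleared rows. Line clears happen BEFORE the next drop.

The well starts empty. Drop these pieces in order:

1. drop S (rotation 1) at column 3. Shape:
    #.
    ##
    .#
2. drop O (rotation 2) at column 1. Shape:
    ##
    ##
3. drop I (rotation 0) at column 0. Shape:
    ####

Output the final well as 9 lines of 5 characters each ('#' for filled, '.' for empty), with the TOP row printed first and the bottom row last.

Drop 1: S rot1 at col 3 lands with bottom-row=0; cleared 0 line(s) (total 0); column heights now [0 0 0 3 2], max=3
Drop 2: O rot2 at col 1 lands with bottom-row=0; cleared 0 line(s) (total 0); column heights now [0 2 2 3 2], max=3
Drop 3: I rot0 at col 0 lands with bottom-row=3; cleared 0 line(s) (total 0); column heights now [4 4 4 4 2], max=4

Answer: .....
.....
.....
.....
.....
####.
...#.
.####
.##.#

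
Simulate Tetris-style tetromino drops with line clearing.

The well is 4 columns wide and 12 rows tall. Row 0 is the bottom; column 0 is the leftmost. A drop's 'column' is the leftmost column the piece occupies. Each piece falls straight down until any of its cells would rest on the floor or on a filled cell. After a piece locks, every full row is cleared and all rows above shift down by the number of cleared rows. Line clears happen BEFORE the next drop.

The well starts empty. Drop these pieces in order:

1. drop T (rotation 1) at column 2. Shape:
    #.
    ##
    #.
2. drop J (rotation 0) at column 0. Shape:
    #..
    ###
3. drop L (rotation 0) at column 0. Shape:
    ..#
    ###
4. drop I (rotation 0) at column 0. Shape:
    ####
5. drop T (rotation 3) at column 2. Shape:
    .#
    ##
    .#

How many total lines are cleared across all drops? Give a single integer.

Drop 1: T rot1 at col 2 lands with bottom-row=0; cleared 0 line(s) (total 0); column heights now [0 0 3 2], max=3
Drop 2: J rot0 at col 0 lands with bottom-row=3; cleared 0 line(s) (total 0); column heights now [5 4 4 2], max=5
Drop 3: L rot0 at col 0 lands with bottom-row=5; cleared 0 line(s) (total 0); column heights now [6 6 7 2], max=7
Drop 4: I rot0 at col 0 lands with bottom-row=7; cleared 1 line(s) (total 1); column heights now [6 6 7 2], max=7
Drop 5: T rot3 at col 2 lands with bottom-row=6; cleared 0 line(s) (total 1); column heights now [6 6 8 9], max=9

Answer: 1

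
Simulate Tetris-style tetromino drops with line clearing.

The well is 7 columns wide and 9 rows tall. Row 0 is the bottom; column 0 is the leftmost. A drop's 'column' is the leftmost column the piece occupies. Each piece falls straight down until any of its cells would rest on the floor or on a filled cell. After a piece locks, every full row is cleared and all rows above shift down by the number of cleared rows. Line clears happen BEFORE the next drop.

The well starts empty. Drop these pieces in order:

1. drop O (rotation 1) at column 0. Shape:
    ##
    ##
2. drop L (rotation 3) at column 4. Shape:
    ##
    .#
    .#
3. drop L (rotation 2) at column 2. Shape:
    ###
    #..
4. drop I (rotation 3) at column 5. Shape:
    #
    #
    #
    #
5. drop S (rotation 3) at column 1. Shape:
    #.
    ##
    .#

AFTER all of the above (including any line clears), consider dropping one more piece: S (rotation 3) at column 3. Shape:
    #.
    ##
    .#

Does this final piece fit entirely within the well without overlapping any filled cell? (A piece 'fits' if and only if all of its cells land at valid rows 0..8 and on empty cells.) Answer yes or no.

Drop 1: O rot1 at col 0 lands with bottom-row=0; cleared 0 line(s) (total 0); column heights now [2 2 0 0 0 0 0], max=2
Drop 2: L rot3 at col 4 lands with bottom-row=0; cleared 0 line(s) (total 0); column heights now [2 2 0 0 3 3 0], max=3
Drop 3: L rot2 at col 2 lands with bottom-row=2; cleared 0 line(s) (total 0); column heights now [2 2 4 4 4 3 0], max=4
Drop 4: I rot3 at col 5 lands with bottom-row=3; cleared 0 line(s) (total 0); column heights now [2 2 4 4 4 7 0], max=7
Drop 5: S rot3 at col 1 lands with bottom-row=4; cleared 0 line(s) (total 0); column heights now [2 7 6 4 4 7 0], max=7
Test piece S rot3 at col 3 (width 2): heights before test = [2 7 6 4 4 7 0]; fits = True

Answer: yes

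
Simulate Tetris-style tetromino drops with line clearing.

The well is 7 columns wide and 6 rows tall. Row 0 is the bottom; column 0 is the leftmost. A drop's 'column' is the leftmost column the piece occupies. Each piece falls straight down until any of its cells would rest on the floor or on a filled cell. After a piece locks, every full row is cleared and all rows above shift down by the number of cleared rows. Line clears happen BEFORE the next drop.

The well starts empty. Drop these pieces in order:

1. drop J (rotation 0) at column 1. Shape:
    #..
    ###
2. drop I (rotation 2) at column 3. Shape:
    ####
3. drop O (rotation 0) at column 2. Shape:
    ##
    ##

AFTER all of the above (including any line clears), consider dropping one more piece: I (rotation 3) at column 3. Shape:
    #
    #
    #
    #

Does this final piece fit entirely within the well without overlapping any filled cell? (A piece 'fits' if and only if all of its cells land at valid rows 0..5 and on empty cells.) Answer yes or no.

Answer: no

Derivation:
Drop 1: J rot0 at col 1 lands with bottom-row=0; cleared 0 line(s) (total 0); column heights now [0 2 1 1 0 0 0], max=2
Drop 2: I rot2 at col 3 lands with bottom-row=1; cleared 0 line(s) (total 0); column heights now [0 2 1 2 2 2 2], max=2
Drop 3: O rot0 at col 2 lands with bottom-row=2; cleared 0 line(s) (total 0); column heights now [0 2 4 4 2 2 2], max=4
Test piece I rot3 at col 3 (width 1): heights before test = [0 2 4 4 2 2 2]; fits = False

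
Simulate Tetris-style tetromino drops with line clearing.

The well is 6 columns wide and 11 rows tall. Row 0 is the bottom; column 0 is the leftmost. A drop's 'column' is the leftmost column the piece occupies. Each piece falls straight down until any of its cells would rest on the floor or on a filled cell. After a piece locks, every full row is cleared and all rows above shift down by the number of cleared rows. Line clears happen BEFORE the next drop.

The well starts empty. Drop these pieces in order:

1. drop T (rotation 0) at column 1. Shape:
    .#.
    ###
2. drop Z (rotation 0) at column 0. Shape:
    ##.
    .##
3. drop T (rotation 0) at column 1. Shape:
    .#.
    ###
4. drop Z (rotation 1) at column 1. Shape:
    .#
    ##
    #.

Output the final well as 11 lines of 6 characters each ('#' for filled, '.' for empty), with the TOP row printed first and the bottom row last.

Drop 1: T rot0 at col 1 lands with bottom-row=0; cleared 0 line(s) (total 0); column heights now [0 1 2 1 0 0], max=2
Drop 2: Z rot0 at col 0 lands with bottom-row=2; cleared 0 line(s) (total 0); column heights now [4 4 3 1 0 0], max=4
Drop 3: T rot0 at col 1 lands with bottom-row=4; cleared 0 line(s) (total 0); column heights now [4 5 6 5 0 0], max=6
Drop 4: Z rot1 at col 1 lands with bottom-row=5; cleared 0 line(s) (total 0); column heights now [4 7 8 5 0 0], max=8

Answer: ......
......
......
..#...
.##...
.##...
.###..
##....
.##...
..#...
.###..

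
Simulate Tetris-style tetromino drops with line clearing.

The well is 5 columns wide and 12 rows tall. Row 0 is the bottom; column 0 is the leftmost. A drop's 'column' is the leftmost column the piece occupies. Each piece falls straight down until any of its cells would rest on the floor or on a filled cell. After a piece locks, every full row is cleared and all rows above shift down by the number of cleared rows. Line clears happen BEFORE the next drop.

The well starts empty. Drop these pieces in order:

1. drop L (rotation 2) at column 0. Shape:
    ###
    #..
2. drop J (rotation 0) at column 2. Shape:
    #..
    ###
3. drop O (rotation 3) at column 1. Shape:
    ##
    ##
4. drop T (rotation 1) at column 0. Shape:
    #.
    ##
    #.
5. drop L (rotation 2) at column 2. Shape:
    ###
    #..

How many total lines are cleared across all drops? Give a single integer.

Answer: 0

Derivation:
Drop 1: L rot2 at col 0 lands with bottom-row=0; cleared 0 line(s) (total 0); column heights now [2 2 2 0 0], max=2
Drop 2: J rot0 at col 2 lands with bottom-row=2; cleared 0 line(s) (total 0); column heights now [2 2 4 3 3], max=4
Drop 3: O rot3 at col 1 lands with bottom-row=4; cleared 0 line(s) (total 0); column heights now [2 6 6 3 3], max=6
Drop 4: T rot1 at col 0 lands with bottom-row=5; cleared 0 line(s) (total 0); column heights now [8 7 6 3 3], max=8
Drop 5: L rot2 at col 2 lands with bottom-row=6; cleared 0 line(s) (total 0); column heights now [8 7 8 8 8], max=8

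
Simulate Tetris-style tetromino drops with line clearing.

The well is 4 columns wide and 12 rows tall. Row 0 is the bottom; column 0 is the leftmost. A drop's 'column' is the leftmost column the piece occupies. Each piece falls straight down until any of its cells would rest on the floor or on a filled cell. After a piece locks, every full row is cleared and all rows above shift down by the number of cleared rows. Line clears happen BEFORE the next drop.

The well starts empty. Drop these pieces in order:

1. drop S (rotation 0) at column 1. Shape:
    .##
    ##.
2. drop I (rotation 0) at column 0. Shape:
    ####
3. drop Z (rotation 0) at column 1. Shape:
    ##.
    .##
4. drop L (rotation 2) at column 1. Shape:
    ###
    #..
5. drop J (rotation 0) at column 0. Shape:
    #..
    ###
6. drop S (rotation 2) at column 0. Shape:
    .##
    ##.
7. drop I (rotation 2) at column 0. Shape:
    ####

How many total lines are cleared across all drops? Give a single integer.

Answer: 2

Derivation:
Drop 1: S rot0 at col 1 lands with bottom-row=0; cleared 0 line(s) (total 0); column heights now [0 1 2 2], max=2
Drop 2: I rot0 at col 0 lands with bottom-row=2; cleared 1 line(s) (total 1); column heights now [0 1 2 2], max=2
Drop 3: Z rot0 at col 1 lands with bottom-row=2; cleared 0 line(s) (total 1); column heights now [0 4 4 3], max=4
Drop 4: L rot2 at col 1 lands with bottom-row=4; cleared 0 line(s) (total 1); column heights now [0 6 6 6], max=6
Drop 5: J rot0 at col 0 lands with bottom-row=6; cleared 0 line(s) (total 1); column heights now [8 7 7 6], max=8
Drop 6: S rot2 at col 0 lands with bottom-row=8; cleared 0 line(s) (total 1); column heights now [9 10 10 6], max=10
Drop 7: I rot2 at col 0 lands with bottom-row=10; cleared 1 line(s) (total 2); column heights now [9 10 10 6], max=10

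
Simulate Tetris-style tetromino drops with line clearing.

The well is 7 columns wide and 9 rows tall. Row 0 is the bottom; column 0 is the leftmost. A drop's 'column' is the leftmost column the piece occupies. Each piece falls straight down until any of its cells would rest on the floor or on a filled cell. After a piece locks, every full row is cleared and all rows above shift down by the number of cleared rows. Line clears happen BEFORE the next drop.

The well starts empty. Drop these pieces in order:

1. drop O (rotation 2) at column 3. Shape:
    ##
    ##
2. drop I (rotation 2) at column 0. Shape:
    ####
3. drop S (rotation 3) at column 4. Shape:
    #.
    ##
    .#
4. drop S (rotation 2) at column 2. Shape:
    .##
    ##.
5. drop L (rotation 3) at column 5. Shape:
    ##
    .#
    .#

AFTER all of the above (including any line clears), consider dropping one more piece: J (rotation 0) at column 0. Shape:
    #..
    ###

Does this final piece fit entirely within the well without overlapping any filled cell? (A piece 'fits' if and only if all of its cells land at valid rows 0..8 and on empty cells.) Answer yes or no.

Drop 1: O rot2 at col 3 lands with bottom-row=0; cleared 0 line(s) (total 0); column heights now [0 0 0 2 2 0 0], max=2
Drop 2: I rot2 at col 0 lands with bottom-row=2; cleared 0 line(s) (total 0); column heights now [3 3 3 3 2 0 0], max=3
Drop 3: S rot3 at col 4 lands with bottom-row=1; cleared 0 line(s) (total 0); column heights now [3 3 3 3 4 3 0], max=4
Drop 4: S rot2 at col 2 lands with bottom-row=3; cleared 0 line(s) (total 0); column heights now [3 3 4 5 5 3 0], max=5
Drop 5: L rot3 at col 5 lands with bottom-row=1; cleared 1 line(s) (total 1); column heights now [0 0 3 4 4 3 3], max=4
Test piece J rot0 at col 0 (width 3): heights before test = [0 0 3 4 4 3 3]; fits = True

Answer: yes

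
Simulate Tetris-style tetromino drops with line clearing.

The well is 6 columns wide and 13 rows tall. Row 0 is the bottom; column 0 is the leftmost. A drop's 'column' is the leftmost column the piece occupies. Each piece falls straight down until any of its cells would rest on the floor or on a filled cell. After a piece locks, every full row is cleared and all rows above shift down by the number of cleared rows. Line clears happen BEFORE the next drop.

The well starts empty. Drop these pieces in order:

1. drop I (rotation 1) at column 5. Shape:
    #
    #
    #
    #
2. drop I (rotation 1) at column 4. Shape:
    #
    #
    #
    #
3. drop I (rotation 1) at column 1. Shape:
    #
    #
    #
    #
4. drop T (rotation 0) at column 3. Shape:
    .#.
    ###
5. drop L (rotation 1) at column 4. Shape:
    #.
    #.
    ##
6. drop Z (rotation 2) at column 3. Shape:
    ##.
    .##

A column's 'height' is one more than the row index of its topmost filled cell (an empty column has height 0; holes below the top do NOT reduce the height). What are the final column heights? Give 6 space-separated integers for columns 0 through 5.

Answer: 0 4 0 11 11 10

Derivation:
Drop 1: I rot1 at col 5 lands with bottom-row=0; cleared 0 line(s) (total 0); column heights now [0 0 0 0 0 4], max=4
Drop 2: I rot1 at col 4 lands with bottom-row=0; cleared 0 line(s) (total 0); column heights now [0 0 0 0 4 4], max=4
Drop 3: I rot1 at col 1 lands with bottom-row=0; cleared 0 line(s) (total 0); column heights now [0 4 0 0 4 4], max=4
Drop 4: T rot0 at col 3 lands with bottom-row=4; cleared 0 line(s) (total 0); column heights now [0 4 0 5 6 5], max=6
Drop 5: L rot1 at col 4 lands with bottom-row=6; cleared 0 line(s) (total 0); column heights now [0 4 0 5 9 7], max=9
Drop 6: Z rot2 at col 3 lands with bottom-row=9; cleared 0 line(s) (total 0); column heights now [0 4 0 11 11 10], max=11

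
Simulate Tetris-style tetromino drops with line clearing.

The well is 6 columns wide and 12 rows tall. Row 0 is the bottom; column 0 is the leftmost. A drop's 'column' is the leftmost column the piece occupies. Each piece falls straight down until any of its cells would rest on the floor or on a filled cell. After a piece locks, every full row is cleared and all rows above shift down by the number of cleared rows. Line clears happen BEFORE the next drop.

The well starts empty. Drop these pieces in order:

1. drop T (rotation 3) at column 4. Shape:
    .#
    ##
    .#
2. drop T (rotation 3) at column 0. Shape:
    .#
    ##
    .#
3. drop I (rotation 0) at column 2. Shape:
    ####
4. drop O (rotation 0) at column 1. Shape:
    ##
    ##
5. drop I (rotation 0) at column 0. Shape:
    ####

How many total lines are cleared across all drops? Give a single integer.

Drop 1: T rot3 at col 4 lands with bottom-row=0; cleared 0 line(s) (total 0); column heights now [0 0 0 0 2 3], max=3
Drop 2: T rot3 at col 0 lands with bottom-row=0; cleared 0 line(s) (total 0); column heights now [2 3 0 0 2 3], max=3
Drop 3: I rot0 at col 2 lands with bottom-row=3; cleared 0 line(s) (total 0); column heights now [2 3 4 4 4 4], max=4
Drop 4: O rot0 at col 1 lands with bottom-row=4; cleared 0 line(s) (total 0); column heights now [2 6 6 4 4 4], max=6
Drop 5: I rot0 at col 0 lands with bottom-row=6; cleared 0 line(s) (total 0); column heights now [7 7 7 7 4 4], max=7

Answer: 0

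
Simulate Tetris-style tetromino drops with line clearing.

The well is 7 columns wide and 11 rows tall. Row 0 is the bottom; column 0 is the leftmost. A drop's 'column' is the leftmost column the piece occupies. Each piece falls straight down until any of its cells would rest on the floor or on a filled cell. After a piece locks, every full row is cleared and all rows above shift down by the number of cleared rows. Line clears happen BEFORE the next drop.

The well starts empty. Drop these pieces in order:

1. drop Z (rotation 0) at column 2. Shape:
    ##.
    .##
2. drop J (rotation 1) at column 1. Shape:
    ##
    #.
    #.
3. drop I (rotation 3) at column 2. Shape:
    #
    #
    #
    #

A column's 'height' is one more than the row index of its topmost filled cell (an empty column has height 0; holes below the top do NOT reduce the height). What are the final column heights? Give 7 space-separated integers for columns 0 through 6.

Answer: 0 3 7 2 1 0 0

Derivation:
Drop 1: Z rot0 at col 2 lands with bottom-row=0; cleared 0 line(s) (total 0); column heights now [0 0 2 2 1 0 0], max=2
Drop 2: J rot1 at col 1 lands with bottom-row=0; cleared 0 line(s) (total 0); column heights now [0 3 3 2 1 0 0], max=3
Drop 3: I rot3 at col 2 lands with bottom-row=3; cleared 0 line(s) (total 0); column heights now [0 3 7 2 1 0 0], max=7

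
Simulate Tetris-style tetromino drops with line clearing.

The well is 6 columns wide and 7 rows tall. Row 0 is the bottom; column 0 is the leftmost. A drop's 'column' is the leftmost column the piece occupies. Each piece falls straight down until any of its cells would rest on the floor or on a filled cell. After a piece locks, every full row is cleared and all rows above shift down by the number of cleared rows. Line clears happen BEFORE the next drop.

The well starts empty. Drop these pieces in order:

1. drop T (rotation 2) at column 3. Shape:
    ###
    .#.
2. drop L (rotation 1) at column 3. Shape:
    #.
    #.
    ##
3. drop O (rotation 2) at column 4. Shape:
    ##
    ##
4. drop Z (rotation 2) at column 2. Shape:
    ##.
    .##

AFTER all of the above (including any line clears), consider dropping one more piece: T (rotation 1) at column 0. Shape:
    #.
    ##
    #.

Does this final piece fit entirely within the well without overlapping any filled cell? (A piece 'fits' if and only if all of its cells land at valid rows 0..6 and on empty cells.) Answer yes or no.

Drop 1: T rot2 at col 3 lands with bottom-row=0; cleared 0 line(s) (total 0); column heights now [0 0 0 2 2 2], max=2
Drop 2: L rot1 at col 3 lands with bottom-row=2; cleared 0 line(s) (total 0); column heights now [0 0 0 5 3 2], max=5
Drop 3: O rot2 at col 4 lands with bottom-row=3; cleared 0 line(s) (total 0); column heights now [0 0 0 5 5 5], max=5
Drop 4: Z rot2 at col 2 lands with bottom-row=5; cleared 0 line(s) (total 0); column heights now [0 0 7 7 6 5], max=7
Test piece T rot1 at col 0 (width 2): heights before test = [0 0 7 7 6 5]; fits = True

Answer: yes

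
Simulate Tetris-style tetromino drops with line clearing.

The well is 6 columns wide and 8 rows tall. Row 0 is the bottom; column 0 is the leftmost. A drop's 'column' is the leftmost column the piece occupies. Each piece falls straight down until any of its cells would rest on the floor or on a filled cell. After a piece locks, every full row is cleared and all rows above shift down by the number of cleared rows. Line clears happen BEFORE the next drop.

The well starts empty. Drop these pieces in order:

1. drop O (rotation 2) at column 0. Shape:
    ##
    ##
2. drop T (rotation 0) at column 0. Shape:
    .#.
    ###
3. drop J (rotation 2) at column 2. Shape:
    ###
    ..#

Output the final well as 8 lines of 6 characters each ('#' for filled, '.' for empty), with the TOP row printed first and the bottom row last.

Answer: ......
......
......
......
.####.
###.#.
##....
##....

Derivation:
Drop 1: O rot2 at col 0 lands with bottom-row=0; cleared 0 line(s) (total 0); column heights now [2 2 0 0 0 0], max=2
Drop 2: T rot0 at col 0 lands with bottom-row=2; cleared 0 line(s) (total 0); column heights now [3 4 3 0 0 0], max=4
Drop 3: J rot2 at col 2 lands with bottom-row=2; cleared 0 line(s) (total 0); column heights now [3 4 4 4 4 0], max=4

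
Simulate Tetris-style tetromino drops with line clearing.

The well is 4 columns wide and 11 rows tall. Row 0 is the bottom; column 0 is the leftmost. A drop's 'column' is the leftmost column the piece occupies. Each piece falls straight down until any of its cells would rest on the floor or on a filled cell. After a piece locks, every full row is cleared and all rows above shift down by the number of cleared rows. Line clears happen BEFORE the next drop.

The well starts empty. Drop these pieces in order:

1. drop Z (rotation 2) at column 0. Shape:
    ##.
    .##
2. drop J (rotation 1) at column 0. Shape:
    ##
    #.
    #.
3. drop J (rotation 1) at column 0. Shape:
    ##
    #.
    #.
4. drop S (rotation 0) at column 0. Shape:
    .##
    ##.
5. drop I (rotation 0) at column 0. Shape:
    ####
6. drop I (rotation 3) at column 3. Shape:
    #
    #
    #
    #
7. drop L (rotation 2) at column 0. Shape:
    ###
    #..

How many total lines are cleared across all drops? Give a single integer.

Drop 1: Z rot2 at col 0 lands with bottom-row=0; cleared 0 line(s) (total 0); column heights now [2 2 1 0], max=2
Drop 2: J rot1 at col 0 lands with bottom-row=2; cleared 0 line(s) (total 0); column heights now [5 5 1 0], max=5
Drop 3: J rot1 at col 0 lands with bottom-row=5; cleared 0 line(s) (total 0); column heights now [8 8 1 0], max=8
Drop 4: S rot0 at col 0 lands with bottom-row=8; cleared 0 line(s) (total 0); column heights now [9 10 10 0], max=10
Drop 5: I rot0 at col 0 lands with bottom-row=10; cleared 1 line(s) (total 1); column heights now [9 10 10 0], max=10
Drop 6: I rot3 at col 3 lands with bottom-row=0; cleared 0 line(s) (total 1); column heights now [9 10 10 4], max=10
Drop 7: L rot2 at col 0 lands with bottom-row=9; cleared 0 line(s) (total 1); column heights now [11 11 11 4], max=11

Answer: 1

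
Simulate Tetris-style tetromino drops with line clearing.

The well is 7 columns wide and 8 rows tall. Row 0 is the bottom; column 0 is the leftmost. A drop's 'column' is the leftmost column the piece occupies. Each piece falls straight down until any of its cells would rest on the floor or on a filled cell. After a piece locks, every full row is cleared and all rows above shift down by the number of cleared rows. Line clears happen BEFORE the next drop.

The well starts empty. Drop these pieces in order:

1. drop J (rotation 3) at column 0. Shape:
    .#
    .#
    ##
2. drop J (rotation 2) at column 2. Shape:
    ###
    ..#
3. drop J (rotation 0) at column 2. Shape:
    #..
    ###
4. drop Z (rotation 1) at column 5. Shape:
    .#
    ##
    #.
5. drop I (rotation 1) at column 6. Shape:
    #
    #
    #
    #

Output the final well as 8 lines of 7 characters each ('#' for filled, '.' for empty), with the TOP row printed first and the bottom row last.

Drop 1: J rot3 at col 0 lands with bottom-row=0; cleared 0 line(s) (total 0); column heights now [1 3 0 0 0 0 0], max=3
Drop 2: J rot2 at col 2 lands with bottom-row=0; cleared 0 line(s) (total 0); column heights now [1 3 2 2 2 0 0], max=3
Drop 3: J rot0 at col 2 lands with bottom-row=2; cleared 0 line(s) (total 0); column heights now [1 3 4 3 3 0 0], max=4
Drop 4: Z rot1 at col 5 lands with bottom-row=0; cleared 0 line(s) (total 0); column heights now [1 3 4 3 3 2 3], max=4
Drop 5: I rot1 at col 6 lands with bottom-row=3; cleared 0 line(s) (total 0); column heights now [1 3 4 3 3 2 7], max=7

Answer: .......
......#
......#
......#
..#...#
.####.#
.######
##..##.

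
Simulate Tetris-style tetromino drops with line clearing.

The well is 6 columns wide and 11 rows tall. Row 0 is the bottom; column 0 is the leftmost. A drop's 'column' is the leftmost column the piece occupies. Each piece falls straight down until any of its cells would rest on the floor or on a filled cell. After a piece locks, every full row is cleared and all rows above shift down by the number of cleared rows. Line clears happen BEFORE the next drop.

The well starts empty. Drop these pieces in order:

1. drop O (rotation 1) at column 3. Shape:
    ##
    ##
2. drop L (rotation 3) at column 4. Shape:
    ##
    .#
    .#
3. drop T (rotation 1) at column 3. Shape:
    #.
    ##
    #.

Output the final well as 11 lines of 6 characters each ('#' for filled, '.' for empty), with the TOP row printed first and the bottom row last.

Drop 1: O rot1 at col 3 lands with bottom-row=0; cleared 0 line(s) (total 0); column heights now [0 0 0 2 2 0], max=2
Drop 2: L rot3 at col 4 lands with bottom-row=0; cleared 0 line(s) (total 0); column heights now [0 0 0 2 3 3], max=3
Drop 3: T rot1 at col 3 lands with bottom-row=2; cleared 0 line(s) (total 0); column heights now [0 0 0 5 4 3], max=5

Answer: ......
......
......
......
......
......
...#..
...##.
...###
...###
...###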